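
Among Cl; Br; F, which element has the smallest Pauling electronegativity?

Br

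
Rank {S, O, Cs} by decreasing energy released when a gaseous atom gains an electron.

S > O > Cs

O is in period 2, group 16; S is in period 3, group 16; Cs is in period 6, group 1.
Adding an electron releases more energy for atoms nearer the top right (short of the noble gases).
These span different periods and groups, so the two trends combine.
O > Cs: both effects reinforce here, so O is clearly the higher of the two.
S > O: this pair runs against the simple trend — see the exception note.
Note the exception: S has a higher electron affinity than O, contrary to the simple trend — the compact 2p subshell of O repels the added electron more than S's larger 3p does.
Approximate values (kJ/mol): O 141, S 200, Cs 46.
So from highest to lowest: S > O > Cs.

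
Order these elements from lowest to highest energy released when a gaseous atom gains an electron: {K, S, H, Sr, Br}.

Sr < K < H < S < Br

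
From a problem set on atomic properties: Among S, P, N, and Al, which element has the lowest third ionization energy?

After 2 electrons have been removed, what remains? S²⁺ still has 4 valence electrons; P²⁺ still has 3 valence electrons; N²⁺ still has 3 valence electrons; Al²⁺ still has 1 valence electron.
All are still removing valence electrons, so compare the +2 ions as you would atoms: IE_3 generally rises across a period (higher Z_eff) and falls down a group (larger shell), subject to the usual subshell exceptions.
Valence configurations: S²⁺ [Ne]3s²3p², P²⁺ [Ne]3s²3p¹, N²⁺ [He]2s²2p¹, Al²⁺ [Ne]3s¹.
Tabulated IE_3 (kJ/mol): S 3357, P 2914, N 4578, Al 2745.
Overall IE_3 order: Al < P < S < N.

Al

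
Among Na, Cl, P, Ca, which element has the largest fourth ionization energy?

The fourth ionization energy removes an electron from the +3 ion. For each element: Na³⁺ is already 2 electrons into the core; Cl³⁺ still has 4 valence electrons; P³⁺ still has 2 valence electrons; Ca³⁺ is already 1 electron into the core.
Pulling an electron out of a noble-gas core costs far more than removing a remaining valence electron, so Ca and Na sit at the high end of IE_4.
Valence configurations: Cl³⁺ [Ne]3s²3p², P³⁺ [Ne]3s².
Approximate IE_4 values (kJ/mol): Na 9543, Cl 5159, P 4964, Ca 6491.
So the fourth ionization energies run P < Cl < Ca < Na.

Na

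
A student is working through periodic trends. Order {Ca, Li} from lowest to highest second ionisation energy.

Ca < Li

After 1 electron has been removed, what remains? Ca⁺ still has 1 valence electron; Li⁺ is the bare [He] core.
Pulling an electron out of a noble-gas core costs far more than removing a remaining valence electron, so Li sits at the high end of IE_2.
Approximate IE_2 values (kJ/mol): Ca 1145, Li 7298.
Putting it together, IE_2: Ca < Li.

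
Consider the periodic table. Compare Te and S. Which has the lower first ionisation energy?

Te

S is in period 3, group 16; Te is in period 5, group 16.
IE₁ increases left→right with effective nuclear charge and decreases top→bottom as the valence shell moves farther out.
All are in group 16, so first ionization energy increases up the group.
So Te has the lower first ionisation energy (Te < S).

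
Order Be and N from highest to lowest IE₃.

Be > N

Consider each +2 ion: Be²⁺ is the bare [He] core; N²⁺ still has 3 valence electrons.
Pulling an electron out of a noble-gas core costs far more than removing a remaining valence electron, so Be sits at the high end of IE_3.
The numbers (kJ/mol): Be 14849, N 4578.
Hence IE_3: N < Be.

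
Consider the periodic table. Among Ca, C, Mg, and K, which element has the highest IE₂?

K

IE_2 is the cost of taking one more electron from the +1 cation: Ca⁺ still has 1 valence electron; C⁺ still has 3 valence electrons; Mg⁺ still has 1 valence electron; K⁺ is the bare [Ar] core.
Core electrons are held far more tightly than valence electrons, so K tops the IE_2 order.
Valence configurations: Ca⁺ [Ar]4s¹, C⁺ [He]2s²2p¹, Mg⁺ [Ne]3s¹.
Approximate IE_2 values (kJ/mol): Ca 1145, C 2353, Mg 1451, K 3052.
Putting it together, IE_2: Ca < Mg < C < K.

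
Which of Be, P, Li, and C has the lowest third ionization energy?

P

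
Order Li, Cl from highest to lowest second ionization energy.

Li > Cl

IE_2 is the cost of taking one more electron from the +1 cation: Li⁺ is the bare [He] core; Cl⁺ still has 6 valence electrons.
Core electrons are held far more tightly than valence electrons, so Li tops the IE_2 order.
Tabulated IE_2 (kJ/mol): Li 7298, Cl 2298.
Putting it together, IE_2: Cl < Li.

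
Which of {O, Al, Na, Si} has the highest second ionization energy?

Na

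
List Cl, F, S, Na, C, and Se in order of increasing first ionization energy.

IE₁ increases left→right with effective nuclear charge and decreases top→bottom as the valence shell moves farther out.
Neither a single period nor a single group — weigh both effects.
Se > Na: period and group pull opposite ways; the across-period shift dominates (941 vs 496 kJ/mol).
S > Se: S sits above Se in group 16, so the down-group effect alone puts S higher.
C > S: period and group pull opposite ways; the down-group shift dominates (1086 vs 1000 kJ/mol).
Cl > C: the two effects oppose for this pair; the across-period effect wins (1251 vs 1086 kJ/mol).
F > Cl: F sits above Cl in group 17, so the down-group effect alone puts F higher.
For reference (kJ/mol): C 1086, F 1681, Na 496, S 1000, Cl 1251, Se 941.
So from lowest to highest: Na < Se < S < C < Cl < F.

Na < Se < S < C < Cl < F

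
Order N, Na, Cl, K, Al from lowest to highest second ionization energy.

Al < Cl < N < K < Na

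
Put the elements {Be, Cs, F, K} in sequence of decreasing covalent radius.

Cs > K > Be > F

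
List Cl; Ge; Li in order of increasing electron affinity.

Li is in period 2, group 1; Cl is in period 3, group 17; Ge is in period 4, group 14.
Electron affinity generally becomes more exothermic across a period toward the halogens and less exothermic down a group.
Here both period and group differ, so the two effects have to be weighed against each other.
Ge > Li: the two effects oppose for this pair; the across-period effect wins (119 vs 60 kJ/mol).
Cl > Ge: relative to Ge, both the across-period and down-group shifts push Cl's electron affinity up.
For reference (kJ/mol): Li 60, Cl 349, Ge 119.
So from lowest to highest: Li < Ge < Cl.

Li < Ge < Cl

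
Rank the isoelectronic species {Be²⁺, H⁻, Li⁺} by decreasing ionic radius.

H⁻ > Li⁺ > Be²⁺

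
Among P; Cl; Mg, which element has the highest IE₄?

Mg

IE_4 is the cost of taking one more electron from the +3 cation: P³⁺ still has 2 valence electrons; Cl³⁺ still has 4 valence electrons; Mg³⁺ is already 1 electron into the core.
Breaking into a closed-shell core is much more expensive than removing a leftover valence electron — Mg has the largest IE_4 here.
Valence configurations: P³⁺ [Ne]3s², Cl³⁺ [Ne]3s²3p².
Tabulated IE_4 (kJ/mol): P 4964, Cl 5159, Mg 10543.
So the fourth ionization energies run P < Cl < Mg.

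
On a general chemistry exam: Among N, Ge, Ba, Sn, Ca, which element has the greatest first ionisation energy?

N

N is in period 2, group 15; Ca is in period 4, group 2; Ge is in period 4, group 14; Sn is in period 5, group 14; Ba is in period 6, group 2.
First ionization energy rises across a period (greater Z_eff holds electrons more tightly) and falls down a group (valence electrons are farther from the nucleus).
Neither a single period nor a single group — weigh both effects.
Ca > Ba: they share group 2; the group trend gives Ca the larger value.
Sn > Ca: the two effects oppose for this pair; the across-period effect wins (709 vs 590 kJ/mol).
Ge > Sn: Ge sits above Sn in group 14, so the down-group effect alone puts Ge higher.
N > Ge: relative to Ge, both the across-period and down-group shifts push N's first ionization energy up.
Approximate values (kJ/mol): N 1402, Ca 590, Ge 762, Sn 709, Ba 503.
The greatest first ionisation energy among these belongs to N.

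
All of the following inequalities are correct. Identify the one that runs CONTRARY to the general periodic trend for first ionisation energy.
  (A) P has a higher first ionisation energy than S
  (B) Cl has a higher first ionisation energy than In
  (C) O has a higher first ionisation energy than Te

(A)

The general trend: first ionisation energy increases across a period and decreases down a group.
(A) P (period 3, group 15) vs S (period 3, group 16): the stated order contradicts the simple trend.
(B) Cl (period 3, group 17) vs In (period 5, group 13): the stated order agrees with the simple trend.
(C) O (period 2, group 16) vs Te (period 5, group 16): the stated order agrees with the simple trend.
The exception is (A): S (3p⁴) ionizes more easily than half-filled P (3p³) because the paired 3p electron in S is pushed out by e⁻–e⁻ repulsion.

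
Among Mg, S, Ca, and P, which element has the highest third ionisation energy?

Mg

After 2 electrons have been removed, what remains? Mg²⁺ is the bare [Ne] core; S²⁺ still has 4 valence electrons; Ca²⁺ is the bare [Ar] core; P²⁺ still has 3 valence electrons.
Pulling an electron out of a noble-gas core costs far more than removing a remaining valence electron, so Ca and Mg sit at the high end of IE_3.
Valence configurations: S²⁺ [Ne]3s²3p², P²⁺ [Ne]3s²3p¹.
Approximate IE_3 values (kJ/mol): Mg 7733, S 3357, Ca 4912, P 2914.
Hence IE_3: P < S < Ca < Mg.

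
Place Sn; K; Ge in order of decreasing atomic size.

K is in period 4, group 1; Ge is in period 4, group 14; Sn is in period 5, group 14.
Radius decreases left→right (rising Z_eff, same n) and increases top→bottom (higher n).
These span different periods and groups, so the two trends combine.
Sn > Ge: Sn sits below Ge in group 14, so the down-group effect alone puts Sn larger.
K > Sn: period and group pull opposite ways; the across-period shift dominates (196 vs 140 pm).
Tabulated atomic radius (pm): K 196, Ge 121, Sn 140.
So from largest to smallest: K > Sn > Ge.

K, Sn, Ge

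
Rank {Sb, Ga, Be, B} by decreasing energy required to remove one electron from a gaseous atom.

Be > Sb > B > Ga

Be is in period 2, group 2; B is in period 2, group 13; Ga is in period 4, group 13; Sb is in period 5, group 15.
First ionization energy rises across a period (greater Z_eff holds electrons more tightly) and falls down a group (valence electrons are farther from the nucleus).
Here both period and group differ, so the two effects have to be weighed against each other.
B > Ga: they share group 13; the group trend gives B the larger value.
Sb > B: the two effects oppose for this pair; the across-period effect wins (831 vs 801 kJ/mol).
Be > Sb: the two effects oppose for this pair; the down-group effect wins (900 vs 831 kJ/mol).
Note the exception: Be has a higher first ionization energy than B, contrary to the simple trend — removing B's lone 2p electron is easier than breaking Be's filled 2s².
For reference (kJ/mol): Be 900, B 801, Ga 579, Sb 831.
So from highest to lowest: Be > Sb > B > Ga.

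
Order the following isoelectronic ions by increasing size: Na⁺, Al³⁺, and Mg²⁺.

All of these have 10 electrons, so size is governed by nuclear charge alone: the more protons, the stronger the pull on the same electron cloud, and the smaller the ion.
Nuclear charges: Al³⁺ (Z=13), Mg²⁺ (Z=12), Na⁺ (Z=11).
Smallest to largest: Al³⁺ < Mg²⁺ < Na⁺.

Al³⁺ < Mg²⁺ < Na⁺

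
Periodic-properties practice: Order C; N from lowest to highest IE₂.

C < N

Consider each +1 ion: C⁺ still has 3 valence electrons; N⁺ still has 4 valence electrons.
All are still removing valence electrons, so compare the +1 ions as you would atoms: IE_2 generally rises across a period (higher Z_eff) and falls down a group (larger shell), subject to the usual subshell exceptions.
Valence configurations: C⁺ [He]2s²2p¹, N⁺ [He]2s²2p².
The numbers (kJ/mol): C 2353, N 2856.
Hence IE_2: C < N.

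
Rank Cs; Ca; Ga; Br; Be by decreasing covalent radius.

Cs > Ca > Ga > Br > Be

Be is in period 2, group 2; Ca is in period 4, group 2; Ga is in period 4, group 13; Br is in period 4, group 17; Cs is in period 6, group 1.
Atomic radius shrinks across a period as nuclear charge pulls the same shell inward, and grows down a group as new shells are added.
Neither a single period nor a single group — weigh both effects.
Br > Be: period and group pull opposite ways; the down-group shift dominates (114 vs 102 pm).
Ga > Br: Ga lies to the left of Br in period 4, so the across-period effect alone puts Ga larger.
Ca > Ga: both are in period 4; the period trend gives Ca the larger value.
Cs > Ca: relative to Ca, both the across-period and down-group shifts push Cs's atomic radius up.
Tabulated atomic radius (pm): Be 102, Ca 171, Ga 124, Br 114, Cs 232.
So from largest to smallest: Cs > Ca > Ga > Br > Be.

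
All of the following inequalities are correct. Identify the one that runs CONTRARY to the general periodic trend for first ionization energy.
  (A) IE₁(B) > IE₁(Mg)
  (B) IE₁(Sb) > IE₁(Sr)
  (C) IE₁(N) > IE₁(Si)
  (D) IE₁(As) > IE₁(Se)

(D)

The general trend: first ionization energy increases across a period and decreases down a group.
(A) B (period 2, group 13) vs Mg (period 3, group 2): the stated order agrees with the simple trend.
(B) Sb (period 5, group 15) vs Sr (period 5, group 2): the stated order agrees with the simple trend.
(C) N (period 2, group 15) vs Si (period 3, group 14): the stated order agrees with the simple trend.
(D) As (period 4, group 15) vs Se (period 4, group 16): the stated order contradicts the simple trend.
The exception is (D): Se (4p⁴) ionizes more easily than half-filled As (4p³).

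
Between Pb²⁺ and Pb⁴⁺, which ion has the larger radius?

Both ions have Z = 82 protons, but Pb⁴⁺ has lost more electrons, so its remaining electrons feel a larger effective nuclear charge per electron and are pulled in more tightly.
Higher positive charge → smaller ion, so Pb²⁺ > Pb⁴⁺.

Pb²⁺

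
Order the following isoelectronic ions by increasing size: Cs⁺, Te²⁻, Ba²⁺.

All of these have 54 electrons, so size is governed by nuclear charge alone: the more protons, the stronger the pull on the same electron cloud, and the smaller the ion.
Nuclear charges: Ba²⁺ (Z=56), Cs⁺ (Z=55), Te²⁻ (Z=52).
Smallest to largest: Ba²⁺ < Cs⁺ < Te²⁻.

Ba²⁺ < Cs⁺ < Te²⁻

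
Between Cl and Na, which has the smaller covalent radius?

Cl

Across a period the added protons contract the valence shell; down a group each new principal shell makes the atom larger.
All lie in period 3, so atomic radius increases right to left.
So Cl has the smaller covalent radius (Cl < Na).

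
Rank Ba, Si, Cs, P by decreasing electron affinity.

Si, P, Cs, Ba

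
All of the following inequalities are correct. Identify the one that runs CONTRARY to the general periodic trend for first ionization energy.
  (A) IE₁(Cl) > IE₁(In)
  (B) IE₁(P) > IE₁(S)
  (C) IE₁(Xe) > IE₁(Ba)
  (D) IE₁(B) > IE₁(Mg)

(B)

The general trend: first ionization energy increases across a period and decreases down a group.
(A) Cl (period 3, group 17) vs In (period 5, group 13): the stated order agrees with the simple trend.
(B) P (period 3, group 15) vs S (period 3, group 16): the stated order contradicts the simple trend.
(C) Xe (period 5, group 18) vs Ba (period 6, group 2): the stated order agrees with the simple trend.
(D) B (period 2, group 13) vs Mg (period 3, group 2): the stated order agrees with the simple trend.
The exception is (B): S (3p⁴) ionizes more easily than half-filled P (3p³) because the paired 3p electron in S is pushed out by e⁻–e⁻ repulsion.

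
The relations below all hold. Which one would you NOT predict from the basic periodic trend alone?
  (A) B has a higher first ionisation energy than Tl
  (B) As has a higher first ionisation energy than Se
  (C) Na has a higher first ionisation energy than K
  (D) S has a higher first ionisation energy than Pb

The general trend: first ionisation energy increases across a period and decreases down a group.
(A) B (period 2, group 13) vs Tl (period 6, group 13): the stated order agrees with the simple trend.
(B) As (period 4, group 15) vs Se (period 4, group 16): the stated order contradicts the simple trend.
(C) Na (period 3, group 1) vs K (period 4, group 1): the stated order agrees with the simple trend.
(D) S (period 3, group 16) vs Pb (period 6, group 14): the stated order agrees with the simple trend.
The exception is (B): Se (4p⁴) ionizes more easily than half-filled As (4p³).

(B)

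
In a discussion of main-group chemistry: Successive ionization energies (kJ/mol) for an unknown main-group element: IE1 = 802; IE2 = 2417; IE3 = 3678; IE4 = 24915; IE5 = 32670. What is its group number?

Look for the largest jump between consecutive ionization energies: IE4/IE3 ≈ 6.8, far larger than any earlier ratio.
That jump marks the point where a core electron is being removed. So the atom has 3 valence electrons.
A main-group element with 3 valence electrons is in group 13.

Group 13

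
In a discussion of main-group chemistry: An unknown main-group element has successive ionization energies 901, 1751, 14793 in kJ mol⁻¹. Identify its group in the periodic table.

Look for the largest jump between consecutive ionization energies: IE3/IE2 ≈ 8.4, far larger than any earlier ratio.
That jump marks the point where a core electron is being removed. So the atom has 2 valence electrons.
A main-group element with 2 valence electrons is in group 2.

Group 2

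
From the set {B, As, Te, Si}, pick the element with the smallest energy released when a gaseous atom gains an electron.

EA tends to increase across a period and decrease down a group, though the pattern is less regular than for IE or radius.
These sit on a diagonal, where the across-period and down-group effects partly cancel.
As > B: period and group pull opposite ways; the across-period shift dominates (78 vs 27 kJ/mol).
Si > As: the two effects oppose for this pair; the down-group effect wins (134 vs 78 kJ/mol).
Te > Si: the two effects oppose for this pair; the across-period effect wins (190 vs 134 kJ/mol).
Approximate values (kJ/mol): B 27, Si 134, As 78, Te 190.
The smallest energy released when a gaseous atom gains an electron among these belongs to B.

B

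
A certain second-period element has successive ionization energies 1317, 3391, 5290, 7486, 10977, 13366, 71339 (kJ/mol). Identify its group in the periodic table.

Look for the largest jump between consecutive ionization energies: IE7/IE6 ≈ 5.3, far larger than any earlier ratio.
That jump marks the point where a core electron is being removed. So the atom has 6 valence electrons.
A main-group element with 6 valence electrons is in group 16.

Group 16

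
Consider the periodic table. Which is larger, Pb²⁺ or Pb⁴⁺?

Pb²⁺

Both ions have Z = 82 protons, but Pb⁴⁺ has lost more electrons, so its remaining electrons feel a larger effective nuclear charge per electron and are pulled in more tightly.
Higher positive charge → smaller ion, so Pb²⁺ > Pb⁴⁺.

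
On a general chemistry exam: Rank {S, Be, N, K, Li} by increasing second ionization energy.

Be, S, N, K, Li

Consider each +1 ion: S⁺ still has 5 valence electrons; Be⁺ still has 1 valence electron; N⁺ still has 4 valence electrons; K⁺ is the bare [Ar] core; Li⁺ is the bare [He] core.
Core electrons are held far more tightly than valence electrons, so K and Li top the IE_2 order.
Valence configurations: S⁺ [Ne]3s²3p³, Be⁺ [He]2s¹, N⁺ [He]2s²2p².
Approximate IE_2 values (kJ/mol): S 2252, Be 1757, N 2856, K 3052, Li 7298.
Putting it together, IE_2: Be < S < N < K < Li.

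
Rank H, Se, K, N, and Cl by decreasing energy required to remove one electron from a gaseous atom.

N > H > Cl > Se > K

H is in period 1, group 1; N is in period 2, group 15; Cl is in period 3, group 17; K is in period 4, group 1; Se is in period 4, group 16.
Removing the outermost electron gets harder across a period and easier down a group.
Neither a single period nor a single group — weigh both effects.
Se > K: Se lies to the right of K in period 4, so the across-period effect alone puts Se higher.
Cl > Se: both effects reinforce here, so Cl is clearly the higher of the two.
H > Cl: period and group pull opposite ways; the down-group shift dominates (1312 vs 1251 kJ/mol).
N > H: period and group pull opposite ways; the across-period shift dominates (1402 vs 1312 kJ/mol).
For reference (kJ/mol): H 1312, N 1402, Cl 1251, K 419, Se 941.
So from highest to lowest: N > H > Cl > Se > K.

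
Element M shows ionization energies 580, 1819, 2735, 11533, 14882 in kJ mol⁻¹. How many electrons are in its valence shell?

Look for the largest jump between consecutive ionization energies: IE4/IE3 ≈ 4.2, far larger than any earlier ratio.
That jump marks the point where a core electron is being removed. So the atom has 3 valence electrons.

3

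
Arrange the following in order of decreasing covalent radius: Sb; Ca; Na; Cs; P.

Cs > Ca > Na > Sb > P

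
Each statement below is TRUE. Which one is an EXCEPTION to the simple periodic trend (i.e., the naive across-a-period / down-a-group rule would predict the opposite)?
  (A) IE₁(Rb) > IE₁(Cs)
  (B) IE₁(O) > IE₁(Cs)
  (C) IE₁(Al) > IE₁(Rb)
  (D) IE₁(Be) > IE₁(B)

The general trend: first ionization energy increases across a period and decreases down a group.
(A) Rb (period 5, group 1) vs Cs (period 6, group 1): the stated order agrees with the simple trend.
(B) O (period 2, group 16) vs Cs (period 6, group 1): the stated order agrees with the simple trend.
(C) Al (period 3, group 13) vs Rb (period 5, group 1): the stated order agrees with the simple trend.
(D) Be (period 2, group 2) vs B (period 2, group 13): the stated order contradicts the simple trend.
The exception is (D): removing B's lone 2p electron is easier than breaking Be's filled 2s².

(D)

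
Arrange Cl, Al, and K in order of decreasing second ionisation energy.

K > Cl > Al

The second ionization energy removes an electron from the +1 ion. For each element: Cl⁺ still has 6 valence electrons; Al⁺ still has 2 valence electrons; K⁺ is the bare [Ar] core.
Pulling an electron out of a noble-gas core costs far more than removing a remaining valence electron, so K sits at the high end of IE_2.
Valence configurations: Cl⁺ [Ne]3s²3p⁴, Al⁺ [Ne]3s².
Tabulated IE_2 (kJ/mol): Cl 2298, Al 1817, K 3052.
Hence IE_2: Al < Cl < K.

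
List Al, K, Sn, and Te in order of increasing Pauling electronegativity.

K, Al, Sn, Te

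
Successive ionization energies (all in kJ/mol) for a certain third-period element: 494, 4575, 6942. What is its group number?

Group 1

Look for the largest jump between consecutive ionization energies: IE2/IE1 ≈ 9.3, far larger than any earlier ratio.
That jump marks the point where a core electron is being removed. So the atom has 1 valence electron.
A main-group element with 1 valence electron is in group 1.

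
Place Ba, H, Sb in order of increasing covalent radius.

H < Sb < Ba

H is in period 1, group 1; Sb is in period 5, group 15; Ba is in period 6, group 2.
Across a period the added protons contract the valence shell; down a group each new principal shell makes the atom larger.
These span different periods and groups, so the two trends combine.
Sb > H: the two effects oppose for this pair; the down-group effect wins (140 vs 32 pm).
Ba > Sb: relative to Sb, both the across-period and down-group shifts push Ba's atomic radius up.
Approximate values (pm): H 32, Sb 140, Ba 196.
So from smallest to largest: H < Sb < Ba.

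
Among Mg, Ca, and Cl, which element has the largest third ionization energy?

Mg

After 2 electrons have been removed, what remains? Mg²⁺ is the bare [Ne] core; Ca²⁺ is the bare [Ar] core; Cl²⁺ still has 5 valence electrons.
Breaking into a closed-shell core is much more expensive than removing a leftover valence electron — Ca and Mg have the largest IE_3 here.
The numbers (kJ/mol): Mg 7733, Ca 4912, Cl 3822.
So the third ionization energies run Cl < Ca < Mg.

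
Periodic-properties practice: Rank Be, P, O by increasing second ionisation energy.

Be < P < O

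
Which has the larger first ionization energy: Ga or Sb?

Sb

Ga is in period 4, group 13; Sb is in period 5, group 15.
First ionization energy rises across a period (greater Z_eff holds electrons more tightly) and falls down a group (valence electrons are farther from the nucleus).
Neither a single period nor a single group — weigh both effects.
Sb > Ga: the two effects oppose for this pair; the across-period effect wins (831 vs 579 kJ/mol).
Approximate values (kJ/mol): Ga 579, Sb 831.
So Sb has the larger first ionization energy (Sb > Ga).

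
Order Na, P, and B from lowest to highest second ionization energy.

P < B < Na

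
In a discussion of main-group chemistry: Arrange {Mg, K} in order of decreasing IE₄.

IE_4 is the cost of taking one more electron from the +3 cation: Mg³⁺ is already 1 electron into the core; K³⁺ is already 2 electrons into the core.
All of these are removing an electron from a noble-gas core or deeper; the smaller core (lower principal quantum number) is held far more tightly, and within a period the higher nuclear charge binds the same core more tightly.
Approximate IE_4 values (kJ/mol): Mg 10543, K 5877.
Putting it together, IE_4: K < Mg.

Mg > K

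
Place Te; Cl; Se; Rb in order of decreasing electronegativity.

Cl > Se > Te > Rb

Atoms toward the upper right of the periodic table pull bonding electrons most strongly.
Neither a single period nor a single group — weigh both effects.
Te > Rb: both are in period 5; the period trend gives Te the larger value.
Se > Te: they share group 16; the group trend gives Se the larger value.
Cl > Se: relative to Se, both the across-period and down-group shifts push Cl's electronegativity up.
Approximate values (Pauling): Cl 3.16, Se 2.55, Rb 0.82, Te 2.10.
So from highest to lowest: Cl > Se > Te > Rb.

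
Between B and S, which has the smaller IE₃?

S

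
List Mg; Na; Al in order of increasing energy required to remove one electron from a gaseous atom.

Na is in period 3, group 1; Mg is in period 3, group 2; Al is in period 3, group 13.
First ionization energy rises across a period (greater Z_eff holds electrons more tightly) and falls down a group (valence electrons are farther from the nucleus).
All lie in period 3; the across-period trend (first ionization energy increases left to right) applies, with the exception below.
Note the exception: Mg has a higher first ionization energy than Al, contrary to the simple trend — Al's single 3p electron is easier to remove than one from Mg's filled 3s².
Tabulated first ionization energy (kJ/mol): Na 496, Mg 738, Al 578.
So from lowest to highest: Na < Al < Mg.

Na, Al, Mg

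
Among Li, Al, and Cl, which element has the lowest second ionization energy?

Consider each +1 ion: Li⁺ is the bare [He] core; Al⁺ still has 2 valence electrons; Cl⁺ still has 6 valence electrons.
Core electrons are held far more tightly than valence electrons, so Li tops the IE_2 order.
Valence configurations: Al⁺ [Ne]3s², Cl⁺ [Ne]3s²3p⁴.
Approximate IE_2 values (kJ/mol): Li 7298, Al 1817, Cl 2298.
So the second ionization energies run Al < Cl < Li.

Al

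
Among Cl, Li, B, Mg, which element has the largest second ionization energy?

Li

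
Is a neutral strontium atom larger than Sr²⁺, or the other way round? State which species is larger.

Sr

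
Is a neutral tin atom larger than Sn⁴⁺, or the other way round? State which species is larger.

Sn

Forming Sn⁴⁺ removes 4 electrons from Sn. Fewer electrons for the same nuclear charge means less shielding and a higher Z_eff on the remaining electrons.
A cation is smaller than its parent atom: Sn⁴⁺ < Sn.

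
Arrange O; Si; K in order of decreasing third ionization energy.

IE_3 is the cost of taking one more electron from the +2 cation: O²⁺ still has 4 valence electrons; Si²⁺ still has 2 valence electrons; K²⁺ is already 1 electron into the core.
Usually core removal costs more than valence removal, but here the competition is close: a tightly held n=2 valence electron can cost more to remove than an n=3 core electron, so the actual values have to decide it.
Valence configurations: O²⁺ [He]2s²2p², Si²⁺ [Ne]3s².
Tabulated IE_3 (kJ/mol): O 5300, Si 3232, K 4420.
Overall IE_3 order: Si < K < O.

O, K, Si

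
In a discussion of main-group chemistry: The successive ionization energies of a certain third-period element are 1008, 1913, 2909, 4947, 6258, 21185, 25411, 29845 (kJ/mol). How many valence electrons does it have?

Look for the largest jump between consecutive ionization energies: IE6/IE5 ≈ 3.4, far larger than any earlier ratio.
That jump marks the point where a core electron is being removed. So the atom has 5 valence electrons.

5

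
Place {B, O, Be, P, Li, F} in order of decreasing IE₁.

F > O > P > Be > B > Li

Li is in period 2, group 1; Be is in period 2, group 2; B is in period 2, group 13; O is in period 2, group 16; F is in period 2, group 17; P is in period 3, group 15.
First ionization energy rises across a period (greater Z_eff holds electrons more tightly) and falls down a group (valence electrons are farther from the nucleus).
Neither a single period nor a single group — weigh both effects.
B > Li: B lies to the right of Li in period 2, so the across-period effect alone puts B higher.
Be > B: this pair runs against the simple trend — see the exception note.
P > Be: period and group pull opposite ways; the across-period shift dominates (1012 vs 900 kJ/mol).
O > P: relative to P, both the across-period and down-group shifts push O's first ionization energy up.
F > O: both are in period 2; the period trend gives F the larger value.
Note the exception: Be has a higher first ionization energy than B, contrary to the simple trend — removing B's lone 2p electron is easier than breaking Be's filled 2s².
Approximate values (kJ/mol): Li 520, Be 900, B 801, O 1314, F 1681, P 1012.
So from highest to lowest: F > O > P > Be > B > Li.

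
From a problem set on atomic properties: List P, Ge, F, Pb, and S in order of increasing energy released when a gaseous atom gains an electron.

Pb, P, Ge, S, F

F is in period 2, group 17; P is in period 3, group 15; S is in period 3, group 16; Ge is in period 4, group 14; Pb is in period 6, group 14.
Electron affinity generally becomes more exothermic across a period toward the halogens and less exothermic down a group.
Here both period and group differ, so the two effects have to be weighed against each other.
P > Pb: relative to Pb, both the across-period and down-group shifts push P's electron affinity up.
Ge > P: this pair runs against the simple trend — see the exception note.
S > Ge: relative to Ge, both the across-period and down-group shifts push S's electron affinity up.
F > S: relative to S, both the across-period and down-group shifts push F's electron affinity up.
Note the exception: Ge has a higher electron affinity than P, contrary to the simple trend — adding an electron to P's half-filled np³ subshell costs electron-pairing energy.
Tabulated electron affinity (kJ/mol): F 328, P 72, S 200, Ge 119, Pb 35.
So from lowest to highest: Pb < P < Ge < S < F.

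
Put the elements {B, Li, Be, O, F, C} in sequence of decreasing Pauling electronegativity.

F > O > C > B > Be > Li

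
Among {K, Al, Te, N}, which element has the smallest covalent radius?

N is in period 2, group 15; Al is in period 3, group 13; K is in period 4, group 1; Te is in period 5, group 16.
Atomic radius shrinks across a period as nuclear charge pulls the same shell inward, and grows down a group as new shells are added.
Neither a single period nor a single group — weigh both effects.
Al > N: both effects reinforce here, so Al is clearly the larger of the two.
Te > Al: the two effects oppose for this pair; the down-group effect wins (136 vs 126 pm).
K > Te: period and group pull opposite ways; the across-period shift dominates (196 vs 136 pm).
For reference (pm): N 71, Al 126, K 196, Te 136.
The smallest covalent radius among these belongs to N.

N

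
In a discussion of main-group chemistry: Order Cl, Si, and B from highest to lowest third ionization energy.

Cl > B > Si

IE_3 is the cost of taking one more electron from the +2 cation: Cl²⁺ still has 5 valence electrons; Si²⁺ still has 2 valence electrons; B²⁺ still has 1 valence electron.
All are still removing valence electrons, so compare the +2 ions as you would atoms: IE_3 generally rises across a period (higher Z_eff) and falls down a group (larger shell), subject to the usual subshell exceptions.
Valence configurations: Cl²⁺ [Ne]3s²3p³, Si²⁺ [Ne]3s², B²⁺ [He]2s¹.
The numbers (kJ/mol): Cl 3822, Si 3232, B 3660.
Overall IE_3 order: Si < B < Cl.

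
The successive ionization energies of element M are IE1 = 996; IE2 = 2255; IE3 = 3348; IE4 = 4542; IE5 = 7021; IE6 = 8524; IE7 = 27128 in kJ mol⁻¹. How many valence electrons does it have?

Look for the largest jump between consecutive ionization energies: IE7/IE6 ≈ 3.2, far larger than any earlier ratio.
That jump marks the point where a core electron is being removed. So the atom has 6 valence electrons.

6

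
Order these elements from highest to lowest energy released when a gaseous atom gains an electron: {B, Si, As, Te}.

B is in period 2, group 13; Si is in period 3, group 14; As is in period 4, group 15; Te is in period 5, group 16.
Electron affinity generally becomes more exothermic across a period toward the halogens and less exothermic down a group.
A diagonal step moves right (one effect) and down (the opposite effect) at once.
As > B: period and group pull opposite ways; the across-period shift dominates (78 vs 27 kJ/mol).
Si > As: the two effects oppose for this pair; the down-group effect wins (134 vs 78 kJ/mol).
Te > Si: period and group pull opposite ways; the across-period shift dominates (190 vs 134 kJ/mol).
Approximate values (kJ/mol): B 27, Si 134, As 78, Te 190.
So from highest to lowest: Te > Si > As > B.

Te, Si, As, B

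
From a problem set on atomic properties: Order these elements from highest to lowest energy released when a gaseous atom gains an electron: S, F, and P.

F, S, P

F is in period 2, group 17; P is in period 3, group 15; S is in period 3, group 16.
EA tends to increase across a period and decrease down a group, though the pattern is less regular than for IE or radius.
Here both period and group differ, so the two effects have to be weighed against each other.
S > P: both are in period 3; the period trend gives S the larger value.
F > S: relative to S, both the across-period and down-group shifts push F's electron affinity up.
For reference (kJ/mol): F 328, P 72, S 200.
So from highest to lowest: F > S > P.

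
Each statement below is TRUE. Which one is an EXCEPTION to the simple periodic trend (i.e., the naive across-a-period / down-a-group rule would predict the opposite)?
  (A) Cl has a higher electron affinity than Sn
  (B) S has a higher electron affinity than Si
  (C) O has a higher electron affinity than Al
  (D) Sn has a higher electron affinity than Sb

The general trend: electron affinity increases across a period and decreases down a group.
(A) Cl (period 3, group 17) vs Sn (period 5, group 14): the stated order agrees with the simple trend.
(B) S (period 3, group 16) vs Si (period 3, group 14): the stated order agrees with the simple trend.
(C) O (period 2, group 16) vs Al (period 3, group 13): the stated order agrees with the simple trend.
(D) Sn (period 5, group 14) vs Sb (period 5, group 15): the stated order contradicts the simple trend.
The exception is (D): adding an electron to Sb's half-filled 5p³ is unfavourable, so Sn has the more exothermic EA.

(D)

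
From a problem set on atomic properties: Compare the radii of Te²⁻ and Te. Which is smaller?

Te

Forming Te²⁻ adds 2 electrons to Te. More electron–electron repulsion in the same shell, with unchanged nuclear charge, lets the cloud expand.
An anion is larger than its parent atom: Te²⁻ > Te.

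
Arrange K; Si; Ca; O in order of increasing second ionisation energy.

Consider each +1 ion: K⁺ is the bare [Ar] core; Si⁺ still has 3 valence electrons; Ca⁺ still has 1 valence electron; O⁺ still has 5 valence electrons.
Usually core removal costs more than valence removal, but here the competition is close: a tightly held n=2 valence electron can cost more to remove than an n=3 core electron, so the actual values have to decide it.
Valence configurations: Si⁺ [Ne]3s²3p¹, Ca⁺ [Ar]4s¹, O⁺ [He]2s²2p³.
Approximate IE_2 values (kJ/mol): K 3052, Si 1577, Ca 1145, O 3388.
So the second ionization energies run Ca < Si < K < O.

Ca < Si < K < O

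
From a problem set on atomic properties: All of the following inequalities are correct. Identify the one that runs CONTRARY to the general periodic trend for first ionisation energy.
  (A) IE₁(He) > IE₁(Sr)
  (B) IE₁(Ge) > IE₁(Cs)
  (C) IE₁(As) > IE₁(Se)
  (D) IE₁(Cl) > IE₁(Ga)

(C)

The general trend: first ionisation energy increases across a period and decreases down a group.
(A) He (period 1, group 18) vs Sr (period 5, group 2): the stated order agrees with the simple trend.
(B) Ge (period 4, group 14) vs Cs (period 6, group 1): the stated order agrees with the simple trend.
(C) As (period 4, group 15) vs Se (period 4, group 16): the stated order contradicts the simple trend.
(D) Cl (period 3, group 17) vs Ga (period 4, group 13): the stated order agrees with the simple trend.
The exception is (C): Se (4p⁴) ionizes more easily than half-filled As (4p³).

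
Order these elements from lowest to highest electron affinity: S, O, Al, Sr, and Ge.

Sr < Al < Ge < O < S

EA tends to increase across a period and decrease down a group, though the pattern is less regular than for IE or radius.
Here both period and group differ, so the two effects have to be weighed against each other.
Al > Sr: relative to Sr, both the across-period and down-group shifts push Al's electron affinity up.
Ge > Al: the two effects oppose for this pair; the across-period effect wins (119 vs 42 kJ/mol).
O > Ge: relative to Ge, both the across-period and down-group shifts push O's electron affinity up.
S > O: this pair runs against the simple trend — see the exception note.
Note the exception: S has a higher electron affinity than O, contrary to the simple trend — the compact 2p subshell of O repels the added electron more than S's larger 3p does.
For reference (kJ/mol): O 141, Al 42, S 200, Ge 119, Sr 5.
So from lowest to highest: Sr < Al < Ge < O < S.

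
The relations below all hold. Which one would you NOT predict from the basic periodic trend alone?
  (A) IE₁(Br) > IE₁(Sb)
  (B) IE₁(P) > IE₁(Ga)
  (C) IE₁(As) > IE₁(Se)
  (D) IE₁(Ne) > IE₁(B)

(C)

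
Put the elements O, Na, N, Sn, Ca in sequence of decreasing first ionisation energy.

N, O, Sn, Ca, Na

N is in period 2, group 15; O is in period 2, group 16; Na is in period 3, group 1; Ca is in period 4, group 2; Sn is in period 5, group 14.
Removing the outermost electron gets harder across a period and easier down a group.
Neither a single period nor a single group — weigh both effects.
Ca > Na: the two effects oppose for this pair; the across-period effect wins (590 vs 496 kJ/mol).
Sn > Ca: period and group pull opposite ways; the across-period shift dominates (709 vs 590 kJ/mol).
O > Sn: relative to Sn, both the across-period and down-group shifts push O's first ionization energy up.
N > O: this pair runs against the simple trend — see the exception note.
Note the exception: N has a higher first ionization energy than O, contrary to the simple trend — pairing an electron in O's 2p⁴ costs repulsion energy, so O ionizes more easily than half-filled N (2p³).
Tabulated first ionization energy (kJ/mol): N 1402, O 1314, Na 496, Ca 590, Sn 709.
So from highest to lowest: N > O > Sn > Ca > Na.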